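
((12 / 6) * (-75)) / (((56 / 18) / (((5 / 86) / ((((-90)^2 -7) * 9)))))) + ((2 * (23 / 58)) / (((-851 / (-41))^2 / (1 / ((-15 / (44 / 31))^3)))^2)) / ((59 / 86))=-147907211194444741138874593219103 / 3843210378406414232015376366690562500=-0.00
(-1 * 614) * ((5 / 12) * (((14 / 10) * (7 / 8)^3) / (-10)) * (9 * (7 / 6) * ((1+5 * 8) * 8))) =211549709 / 2560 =82636.61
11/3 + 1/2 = 25/6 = 4.17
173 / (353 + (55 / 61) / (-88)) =84424 / 172259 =0.49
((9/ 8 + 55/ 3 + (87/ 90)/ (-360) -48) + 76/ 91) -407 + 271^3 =19559760578611/ 982800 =19902076.29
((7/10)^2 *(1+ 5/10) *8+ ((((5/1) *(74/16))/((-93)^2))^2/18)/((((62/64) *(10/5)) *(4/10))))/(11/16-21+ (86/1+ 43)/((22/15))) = 539965531775263/6211627527387375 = 0.09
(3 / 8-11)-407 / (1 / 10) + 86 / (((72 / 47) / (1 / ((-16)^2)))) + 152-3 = -36231835 / 9216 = -3931.41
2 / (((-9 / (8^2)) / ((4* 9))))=-512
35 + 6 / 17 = 601 / 17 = 35.35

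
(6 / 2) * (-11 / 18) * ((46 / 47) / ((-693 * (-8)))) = -23 / 71064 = -0.00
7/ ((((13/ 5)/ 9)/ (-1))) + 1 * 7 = -224/ 13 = -17.23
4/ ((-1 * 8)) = -1/ 2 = -0.50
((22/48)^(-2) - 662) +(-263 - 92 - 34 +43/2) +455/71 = -1018.33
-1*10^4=-10000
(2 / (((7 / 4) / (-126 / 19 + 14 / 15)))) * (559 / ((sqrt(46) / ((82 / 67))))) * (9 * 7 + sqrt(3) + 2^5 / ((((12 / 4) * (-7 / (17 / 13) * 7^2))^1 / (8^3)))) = -1846209876544 * sqrt(46) / 451921365- 42537664 * sqrt(138) / 439185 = -28845.28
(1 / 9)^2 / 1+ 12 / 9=109 / 81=1.35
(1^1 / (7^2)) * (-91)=-13 / 7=-1.86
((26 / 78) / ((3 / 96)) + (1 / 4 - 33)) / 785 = -53 / 1884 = -0.03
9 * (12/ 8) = 27/ 2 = 13.50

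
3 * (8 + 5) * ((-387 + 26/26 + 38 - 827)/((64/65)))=-2978625/64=-46541.02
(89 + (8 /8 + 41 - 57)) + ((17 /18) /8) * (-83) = 9245 /144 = 64.20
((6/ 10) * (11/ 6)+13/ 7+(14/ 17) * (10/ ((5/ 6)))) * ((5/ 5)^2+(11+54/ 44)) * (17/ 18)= 44911/ 280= 160.40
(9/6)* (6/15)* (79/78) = 79/130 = 0.61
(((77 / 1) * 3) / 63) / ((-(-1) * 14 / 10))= 55 / 21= 2.62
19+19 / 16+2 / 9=2939 / 144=20.41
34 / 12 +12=89 / 6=14.83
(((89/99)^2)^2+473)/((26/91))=159246267299/96059601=1657.79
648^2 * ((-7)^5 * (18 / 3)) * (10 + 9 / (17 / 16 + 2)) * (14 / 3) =-2556768582144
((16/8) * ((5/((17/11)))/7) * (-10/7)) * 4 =-4400/833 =-5.28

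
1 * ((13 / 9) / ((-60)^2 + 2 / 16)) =104 / 259209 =0.00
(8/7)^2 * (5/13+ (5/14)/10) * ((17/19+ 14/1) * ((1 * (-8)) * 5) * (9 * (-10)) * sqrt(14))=2494022400 * sqrt(14)/84721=110147.16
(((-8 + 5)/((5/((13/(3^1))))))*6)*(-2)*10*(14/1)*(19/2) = 41496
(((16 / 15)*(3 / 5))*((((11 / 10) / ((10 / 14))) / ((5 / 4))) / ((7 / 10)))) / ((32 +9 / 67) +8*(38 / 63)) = 2971584 / 97504375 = 0.03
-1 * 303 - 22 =-325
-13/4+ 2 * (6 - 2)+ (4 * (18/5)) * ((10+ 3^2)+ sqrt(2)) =72 * sqrt(2)/5+ 5567/20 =298.71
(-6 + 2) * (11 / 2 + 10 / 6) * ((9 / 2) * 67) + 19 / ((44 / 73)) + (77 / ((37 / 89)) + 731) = -12527885 / 1628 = -7695.26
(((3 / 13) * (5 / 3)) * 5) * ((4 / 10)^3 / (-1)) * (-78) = 48 / 5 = 9.60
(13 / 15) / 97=13 / 1455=0.01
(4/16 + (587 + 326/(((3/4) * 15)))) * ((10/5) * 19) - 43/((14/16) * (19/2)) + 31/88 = 12330545203/526680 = 23411.83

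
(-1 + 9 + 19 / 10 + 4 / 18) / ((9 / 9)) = 911 / 90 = 10.12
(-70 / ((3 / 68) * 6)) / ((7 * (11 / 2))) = -680 / 99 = -6.87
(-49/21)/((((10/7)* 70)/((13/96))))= -91/28800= -0.00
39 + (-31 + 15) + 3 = 26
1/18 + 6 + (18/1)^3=105085/18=5838.06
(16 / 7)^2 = 256 / 49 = 5.22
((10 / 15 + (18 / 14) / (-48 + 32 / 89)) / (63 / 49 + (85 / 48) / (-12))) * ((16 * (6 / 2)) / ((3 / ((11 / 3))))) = 40097728 / 1216085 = 32.97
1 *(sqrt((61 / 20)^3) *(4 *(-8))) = -244 *sqrt(305) / 25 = -170.45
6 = 6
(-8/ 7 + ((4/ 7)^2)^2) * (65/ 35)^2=-420472/ 117649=-3.57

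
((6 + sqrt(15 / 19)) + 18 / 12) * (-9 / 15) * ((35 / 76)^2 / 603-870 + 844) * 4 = 90554903 * sqrt(285) / 27573180 + 90554903 / 193496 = 523.44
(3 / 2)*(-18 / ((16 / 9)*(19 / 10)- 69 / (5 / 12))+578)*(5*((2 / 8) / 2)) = 1266063 / 2336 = 541.98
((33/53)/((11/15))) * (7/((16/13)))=4095/848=4.83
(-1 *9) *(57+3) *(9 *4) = -19440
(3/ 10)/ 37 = 3/ 370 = 0.01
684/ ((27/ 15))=380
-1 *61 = -61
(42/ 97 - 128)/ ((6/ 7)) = -43309/ 291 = -148.83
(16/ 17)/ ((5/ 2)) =0.38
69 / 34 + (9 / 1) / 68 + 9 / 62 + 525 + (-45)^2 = 5380263 / 2108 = 2552.31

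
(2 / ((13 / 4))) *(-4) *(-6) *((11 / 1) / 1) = 2112 / 13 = 162.46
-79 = -79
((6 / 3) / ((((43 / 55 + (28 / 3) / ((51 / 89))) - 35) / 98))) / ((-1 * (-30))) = -27489 / 75443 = -0.36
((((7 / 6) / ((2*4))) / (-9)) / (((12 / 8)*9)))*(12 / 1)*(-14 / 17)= 49 / 4131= 0.01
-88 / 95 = -0.93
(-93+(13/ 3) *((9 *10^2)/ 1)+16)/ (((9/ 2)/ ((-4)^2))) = 122336/ 9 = 13592.89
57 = 57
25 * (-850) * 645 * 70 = -959437500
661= 661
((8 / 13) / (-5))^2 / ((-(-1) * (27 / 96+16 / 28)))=14336 / 806975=0.02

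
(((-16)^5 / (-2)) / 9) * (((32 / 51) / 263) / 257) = 16777216 / 31024269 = 0.54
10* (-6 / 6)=-10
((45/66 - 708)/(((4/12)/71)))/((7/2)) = -473499/11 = -43045.36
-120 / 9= -40 / 3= -13.33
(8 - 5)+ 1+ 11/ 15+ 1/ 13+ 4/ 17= 16726/ 3315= 5.05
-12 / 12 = -1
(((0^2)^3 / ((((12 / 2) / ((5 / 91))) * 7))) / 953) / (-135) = 0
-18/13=-1.38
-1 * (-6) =6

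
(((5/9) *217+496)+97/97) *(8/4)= 11116/9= 1235.11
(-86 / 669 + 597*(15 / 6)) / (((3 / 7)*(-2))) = -13977551 / 8028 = -1741.10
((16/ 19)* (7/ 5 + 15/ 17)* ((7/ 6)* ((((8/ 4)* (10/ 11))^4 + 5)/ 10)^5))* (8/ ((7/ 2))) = 57092588392027448372299992/ 1086491241816084414859615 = 52.55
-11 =-11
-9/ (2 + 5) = -9/ 7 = -1.29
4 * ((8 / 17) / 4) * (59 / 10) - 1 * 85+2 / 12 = -41849 / 510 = -82.06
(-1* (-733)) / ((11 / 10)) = 7330 / 11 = 666.36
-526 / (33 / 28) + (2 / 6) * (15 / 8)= -117659 / 264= -445.68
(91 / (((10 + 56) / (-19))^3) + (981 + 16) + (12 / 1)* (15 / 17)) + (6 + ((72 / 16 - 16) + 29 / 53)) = 259154178983 / 259033896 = 1000.46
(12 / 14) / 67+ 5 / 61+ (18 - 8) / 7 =43581 / 28609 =1.52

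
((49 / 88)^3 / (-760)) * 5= -117649 / 103583744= -0.00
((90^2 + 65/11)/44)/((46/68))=1515805/5566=272.33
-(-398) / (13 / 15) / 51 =1990 / 221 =9.00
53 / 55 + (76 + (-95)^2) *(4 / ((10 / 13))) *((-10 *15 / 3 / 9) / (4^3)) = -4107.13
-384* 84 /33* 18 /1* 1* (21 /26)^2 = -21337344 /1859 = -11477.86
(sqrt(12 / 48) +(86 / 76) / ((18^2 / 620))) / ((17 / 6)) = 8204 / 8721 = 0.94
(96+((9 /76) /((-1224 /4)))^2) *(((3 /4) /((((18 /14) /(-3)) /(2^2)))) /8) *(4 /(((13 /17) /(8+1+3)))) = -13460944917 /2552992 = -5272.62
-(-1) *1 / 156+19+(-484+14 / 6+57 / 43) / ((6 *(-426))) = 19.19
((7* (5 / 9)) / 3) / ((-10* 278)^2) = 7 / 41733360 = 0.00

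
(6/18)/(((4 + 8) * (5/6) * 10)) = 1/300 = 0.00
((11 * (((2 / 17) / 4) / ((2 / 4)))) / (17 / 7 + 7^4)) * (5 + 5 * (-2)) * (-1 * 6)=385 / 47668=0.01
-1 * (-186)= 186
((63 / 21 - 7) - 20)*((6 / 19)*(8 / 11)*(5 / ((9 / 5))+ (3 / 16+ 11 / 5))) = -28.47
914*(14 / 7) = 1828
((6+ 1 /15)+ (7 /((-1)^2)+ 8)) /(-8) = -79 /30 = -2.63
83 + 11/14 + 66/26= 15711/182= 86.32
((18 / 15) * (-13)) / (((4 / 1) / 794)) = -15483 / 5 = -3096.60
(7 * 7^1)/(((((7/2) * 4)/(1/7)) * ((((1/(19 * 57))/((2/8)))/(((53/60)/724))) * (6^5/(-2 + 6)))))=19133/225192960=0.00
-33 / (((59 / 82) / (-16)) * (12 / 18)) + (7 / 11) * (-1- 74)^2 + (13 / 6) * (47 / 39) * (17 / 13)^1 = 4683.71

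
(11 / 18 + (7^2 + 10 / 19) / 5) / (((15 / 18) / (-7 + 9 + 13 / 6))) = 17983 / 342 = 52.58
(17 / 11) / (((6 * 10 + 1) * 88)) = 17 / 59048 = 0.00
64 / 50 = 32 / 25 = 1.28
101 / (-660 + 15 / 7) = -707 / 4605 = -0.15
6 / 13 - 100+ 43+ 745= 688.46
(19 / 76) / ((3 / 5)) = 5 / 12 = 0.42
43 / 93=0.46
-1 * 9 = -9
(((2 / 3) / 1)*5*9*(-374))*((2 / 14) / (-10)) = 1122 / 7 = 160.29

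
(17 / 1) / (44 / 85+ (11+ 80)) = 1445 / 7779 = 0.19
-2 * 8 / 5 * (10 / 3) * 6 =-64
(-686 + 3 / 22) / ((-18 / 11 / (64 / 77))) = 241424 / 693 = 348.38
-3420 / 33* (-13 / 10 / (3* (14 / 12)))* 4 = 153.97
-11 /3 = -3.67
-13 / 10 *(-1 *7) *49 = 445.90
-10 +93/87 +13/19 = -4544/551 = -8.25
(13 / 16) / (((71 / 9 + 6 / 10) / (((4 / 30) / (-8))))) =-39 / 24448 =-0.00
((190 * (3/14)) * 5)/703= 75/259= 0.29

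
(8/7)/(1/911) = 7288/7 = 1041.14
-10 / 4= -5 / 2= -2.50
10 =10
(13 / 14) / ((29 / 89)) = 1157 / 406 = 2.85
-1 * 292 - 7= -299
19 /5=3.80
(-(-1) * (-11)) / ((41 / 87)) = -957 / 41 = -23.34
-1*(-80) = 80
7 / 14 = 1 / 2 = 0.50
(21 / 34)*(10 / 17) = 105 / 289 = 0.36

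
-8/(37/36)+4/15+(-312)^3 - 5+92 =-16856042927/555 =-30371248.52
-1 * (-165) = 165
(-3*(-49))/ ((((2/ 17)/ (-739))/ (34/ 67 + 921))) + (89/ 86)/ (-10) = -49028974493393/ 57620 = -850902021.75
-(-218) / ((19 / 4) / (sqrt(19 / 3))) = 872 * sqrt(57) / 57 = 115.50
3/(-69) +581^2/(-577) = -7764480/13271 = -585.07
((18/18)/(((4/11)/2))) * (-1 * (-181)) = 1991/2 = 995.50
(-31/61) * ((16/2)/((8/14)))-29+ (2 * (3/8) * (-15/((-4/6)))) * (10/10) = -9389/488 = -19.24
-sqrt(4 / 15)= -2*sqrt(15) / 15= -0.52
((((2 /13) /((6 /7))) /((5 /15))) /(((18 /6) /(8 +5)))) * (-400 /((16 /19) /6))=-6650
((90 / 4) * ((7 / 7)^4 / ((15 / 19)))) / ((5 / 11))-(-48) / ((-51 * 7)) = 74453 / 1190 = 62.57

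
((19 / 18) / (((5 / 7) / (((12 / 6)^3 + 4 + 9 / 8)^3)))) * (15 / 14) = 7331625 / 2048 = 3579.90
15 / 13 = 1.15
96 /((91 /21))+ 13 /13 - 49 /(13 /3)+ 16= 27.85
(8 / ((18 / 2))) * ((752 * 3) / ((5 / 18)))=36096 / 5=7219.20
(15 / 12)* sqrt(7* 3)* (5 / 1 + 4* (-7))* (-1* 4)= 115* sqrt(21)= 527.00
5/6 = 0.83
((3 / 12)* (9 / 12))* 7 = 21 / 16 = 1.31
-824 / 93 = -8.86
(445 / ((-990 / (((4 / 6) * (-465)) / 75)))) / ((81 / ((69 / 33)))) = 63457 / 1323135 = 0.05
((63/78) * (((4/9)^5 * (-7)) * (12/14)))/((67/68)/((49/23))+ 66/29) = -692629504/22568613093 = -0.03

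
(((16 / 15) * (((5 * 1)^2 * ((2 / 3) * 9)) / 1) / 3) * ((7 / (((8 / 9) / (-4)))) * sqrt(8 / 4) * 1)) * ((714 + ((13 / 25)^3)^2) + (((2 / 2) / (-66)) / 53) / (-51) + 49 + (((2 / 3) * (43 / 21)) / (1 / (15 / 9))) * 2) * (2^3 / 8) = -1823653.38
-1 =-1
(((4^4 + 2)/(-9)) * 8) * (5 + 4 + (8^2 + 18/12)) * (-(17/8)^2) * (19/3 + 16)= 124058741/72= 1723038.07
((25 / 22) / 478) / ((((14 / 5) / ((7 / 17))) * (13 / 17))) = 125 / 273416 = 0.00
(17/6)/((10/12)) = 3.40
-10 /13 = -0.77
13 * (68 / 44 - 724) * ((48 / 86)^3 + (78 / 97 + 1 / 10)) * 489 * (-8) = 16800002315110404 / 424169845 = 39606781.37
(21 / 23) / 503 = 21 / 11569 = 0.00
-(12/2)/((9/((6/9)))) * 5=-20/9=-2.22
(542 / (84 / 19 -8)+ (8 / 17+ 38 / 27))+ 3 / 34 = -68609 / 459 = -149.47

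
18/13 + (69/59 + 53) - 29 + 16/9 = 195575/6903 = 28.33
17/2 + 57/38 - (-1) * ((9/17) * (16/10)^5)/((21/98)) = 1907506/53125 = 35.91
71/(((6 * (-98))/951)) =-22507/196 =-114.83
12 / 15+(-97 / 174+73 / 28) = 34709 / 12180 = 2.85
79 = 79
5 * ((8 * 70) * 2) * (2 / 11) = 11200 / 11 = 1018.18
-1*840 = -840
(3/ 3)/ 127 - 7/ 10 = -879/ 1270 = -0.69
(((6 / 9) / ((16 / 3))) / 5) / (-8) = -1 / 320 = -0.00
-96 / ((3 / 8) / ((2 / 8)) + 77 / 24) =-2304 / 113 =-20.39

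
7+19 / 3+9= 67 / 3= 22.33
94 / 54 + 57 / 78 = 1735 / 702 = 2.47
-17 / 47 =-0.36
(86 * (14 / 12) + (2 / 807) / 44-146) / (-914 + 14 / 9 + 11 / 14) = 17026065 / 339897371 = 0.05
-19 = -19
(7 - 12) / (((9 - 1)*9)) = -5 / 72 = -0.07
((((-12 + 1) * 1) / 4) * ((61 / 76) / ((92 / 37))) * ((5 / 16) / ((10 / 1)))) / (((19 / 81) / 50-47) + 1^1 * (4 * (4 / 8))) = 50274675 / 81546185728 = 0.00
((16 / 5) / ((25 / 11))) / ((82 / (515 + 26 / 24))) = 8.86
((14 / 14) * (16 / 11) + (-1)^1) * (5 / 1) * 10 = 250 / 11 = 22.73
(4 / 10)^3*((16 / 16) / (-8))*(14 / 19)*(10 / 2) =-14 / 475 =-0.03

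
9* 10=90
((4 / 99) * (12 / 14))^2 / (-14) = -32 / 373527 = -0.00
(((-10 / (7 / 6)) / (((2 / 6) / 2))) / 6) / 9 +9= 169 / 21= 8.05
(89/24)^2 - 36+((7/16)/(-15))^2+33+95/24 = 847349/57600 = 14.71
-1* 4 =-4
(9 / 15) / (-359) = -0.00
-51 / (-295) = 51 / 295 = 0.17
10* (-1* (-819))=8190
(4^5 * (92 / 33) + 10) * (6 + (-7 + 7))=189076 / 11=17188.73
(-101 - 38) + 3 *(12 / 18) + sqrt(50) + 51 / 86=-129.34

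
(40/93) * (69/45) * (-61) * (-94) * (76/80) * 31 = 5011516/45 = 111367.02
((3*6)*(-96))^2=2985984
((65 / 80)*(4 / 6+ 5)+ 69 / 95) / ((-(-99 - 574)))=24307 / 3068880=0.01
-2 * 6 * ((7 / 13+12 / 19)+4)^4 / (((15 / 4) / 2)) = -85096866286112 / 18610490405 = -4572.52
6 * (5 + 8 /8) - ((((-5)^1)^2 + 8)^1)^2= -1053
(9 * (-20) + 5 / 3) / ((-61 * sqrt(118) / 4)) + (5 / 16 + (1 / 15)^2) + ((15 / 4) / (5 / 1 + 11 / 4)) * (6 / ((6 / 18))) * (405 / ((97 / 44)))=1070 * sqrt(118) / 10797 + 17324470987 / 10825200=1601.46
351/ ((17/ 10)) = 3510/ 17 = 206.47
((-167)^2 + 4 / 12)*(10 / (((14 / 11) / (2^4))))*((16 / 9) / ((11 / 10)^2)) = 5151276.58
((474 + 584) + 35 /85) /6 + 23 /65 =1171891 /6630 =176.76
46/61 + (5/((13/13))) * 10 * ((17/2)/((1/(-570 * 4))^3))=-307272225599954/61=-5037249599999.25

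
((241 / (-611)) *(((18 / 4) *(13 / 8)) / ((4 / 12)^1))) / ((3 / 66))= -71577 / 376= -190.36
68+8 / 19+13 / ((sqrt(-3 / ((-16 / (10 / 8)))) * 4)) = 26 * sqrt(15) / 15+1300 / 19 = 75.13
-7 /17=-0.41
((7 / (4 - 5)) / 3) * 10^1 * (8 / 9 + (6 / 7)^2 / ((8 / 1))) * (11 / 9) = -27.97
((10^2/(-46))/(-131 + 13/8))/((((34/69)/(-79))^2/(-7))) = -873740/289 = -3023.32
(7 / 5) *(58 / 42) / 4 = 29 / 60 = 0.48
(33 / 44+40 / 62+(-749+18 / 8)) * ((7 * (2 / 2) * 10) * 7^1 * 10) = -3652238.71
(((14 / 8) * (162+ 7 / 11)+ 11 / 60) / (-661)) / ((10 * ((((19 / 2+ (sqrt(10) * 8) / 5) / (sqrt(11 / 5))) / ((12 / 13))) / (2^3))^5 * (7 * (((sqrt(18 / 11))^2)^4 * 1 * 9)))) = -13326642581470843825553408 * sqrt(55) / 22631139314123877786446350335+ 104801885971797388256346112 * sqrt(22) / 113155696570619388932231751675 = -0.00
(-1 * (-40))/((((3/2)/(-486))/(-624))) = 8087040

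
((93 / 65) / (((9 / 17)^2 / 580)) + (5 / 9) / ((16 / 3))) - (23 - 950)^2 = -4809363175 / 5616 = -856368.09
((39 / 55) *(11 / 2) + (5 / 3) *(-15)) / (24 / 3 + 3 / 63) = -4431 / 1690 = -2.62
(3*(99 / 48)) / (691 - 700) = -11 / 16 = -0.69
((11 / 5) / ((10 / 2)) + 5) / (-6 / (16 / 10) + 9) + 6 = 7.04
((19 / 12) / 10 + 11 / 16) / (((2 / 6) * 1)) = 2.54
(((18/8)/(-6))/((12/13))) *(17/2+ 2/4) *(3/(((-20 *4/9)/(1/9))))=351/2560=0.14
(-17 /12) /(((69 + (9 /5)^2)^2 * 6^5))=-10625 /304349778432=-0.00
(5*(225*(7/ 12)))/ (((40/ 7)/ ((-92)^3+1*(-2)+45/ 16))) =-45786806625/ 512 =-89427356.69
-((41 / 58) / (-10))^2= -1681 / 336400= -0.00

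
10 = 10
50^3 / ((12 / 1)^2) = 15625 / 18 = 868.06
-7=-7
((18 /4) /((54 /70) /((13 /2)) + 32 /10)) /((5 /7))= 5733 /3020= 1.90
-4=-4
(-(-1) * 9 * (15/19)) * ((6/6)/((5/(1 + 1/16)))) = 459/304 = 1.51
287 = 287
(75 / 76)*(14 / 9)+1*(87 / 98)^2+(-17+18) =1819211 / 547428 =3.32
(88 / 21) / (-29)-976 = -594472 / 609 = -976.14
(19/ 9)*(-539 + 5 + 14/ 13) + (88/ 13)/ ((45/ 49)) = -50296/ 45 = -1117.69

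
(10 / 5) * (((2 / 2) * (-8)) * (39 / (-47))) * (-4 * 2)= -4992 / 47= -106.21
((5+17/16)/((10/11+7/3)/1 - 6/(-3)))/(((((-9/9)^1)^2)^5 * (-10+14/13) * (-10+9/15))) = 208065/15091136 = 0.01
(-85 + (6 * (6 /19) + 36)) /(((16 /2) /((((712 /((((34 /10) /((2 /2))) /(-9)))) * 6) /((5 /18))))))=77424660 /323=239704.83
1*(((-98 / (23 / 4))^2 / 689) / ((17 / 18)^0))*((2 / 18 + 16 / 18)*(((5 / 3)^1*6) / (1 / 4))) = 6146560 / 364481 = 16.86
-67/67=-1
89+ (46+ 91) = 226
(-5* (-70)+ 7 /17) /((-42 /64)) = -27232 /51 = -533.96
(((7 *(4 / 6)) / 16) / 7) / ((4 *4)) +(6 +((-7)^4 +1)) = 924673 / 384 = 2408.00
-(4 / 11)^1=-4 / 11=-0.36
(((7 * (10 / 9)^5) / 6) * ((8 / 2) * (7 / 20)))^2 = 240100000000 / 31381059609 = 7.65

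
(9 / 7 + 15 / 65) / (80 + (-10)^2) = 23 / 2730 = 0.01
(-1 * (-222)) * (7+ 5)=2664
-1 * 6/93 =-2/31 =-0.06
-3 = -3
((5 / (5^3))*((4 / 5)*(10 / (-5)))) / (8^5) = -1 / 512000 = -0.00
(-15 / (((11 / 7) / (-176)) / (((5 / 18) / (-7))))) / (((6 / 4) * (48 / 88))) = -2200 / 27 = -81.48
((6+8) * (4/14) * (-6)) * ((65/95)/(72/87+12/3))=-2262/665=-3.40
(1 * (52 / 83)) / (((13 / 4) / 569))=9104 / 83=109.69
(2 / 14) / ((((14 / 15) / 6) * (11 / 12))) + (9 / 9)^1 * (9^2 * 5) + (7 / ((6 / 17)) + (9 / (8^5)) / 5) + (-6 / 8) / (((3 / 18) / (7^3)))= -296102119207 / 264929280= -1117.66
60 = 60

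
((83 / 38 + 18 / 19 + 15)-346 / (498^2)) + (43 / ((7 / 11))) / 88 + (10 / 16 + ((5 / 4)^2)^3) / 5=19.79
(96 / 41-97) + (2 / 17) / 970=-31998804 / 338045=-94.66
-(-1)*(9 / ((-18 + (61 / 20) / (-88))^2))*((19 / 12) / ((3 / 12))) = 176563200 / 1007491081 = 0.18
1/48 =0.02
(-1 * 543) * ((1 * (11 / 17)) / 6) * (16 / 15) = -62.46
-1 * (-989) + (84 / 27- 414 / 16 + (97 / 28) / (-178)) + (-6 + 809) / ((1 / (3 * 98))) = 5316517403 / 22428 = 237048.22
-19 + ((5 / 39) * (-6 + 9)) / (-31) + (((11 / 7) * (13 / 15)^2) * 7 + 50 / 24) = -3143467 / 362700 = -8.67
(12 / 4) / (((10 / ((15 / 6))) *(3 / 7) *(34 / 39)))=273 / 136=2.01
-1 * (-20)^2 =-400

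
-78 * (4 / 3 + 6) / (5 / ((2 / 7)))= -1144 / 35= -32.69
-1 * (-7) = 7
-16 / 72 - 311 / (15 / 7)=-6541 / 45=-145.36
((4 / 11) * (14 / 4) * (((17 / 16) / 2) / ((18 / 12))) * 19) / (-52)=-2261 / 13728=-0.16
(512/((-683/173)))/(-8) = 11072/683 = 16.21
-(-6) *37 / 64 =111 / 32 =3.47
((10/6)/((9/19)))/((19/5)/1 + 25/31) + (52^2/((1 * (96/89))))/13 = 1866083/9639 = 193.60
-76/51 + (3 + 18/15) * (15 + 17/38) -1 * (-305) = 3569687/9690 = 368.39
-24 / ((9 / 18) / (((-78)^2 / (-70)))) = 4171.89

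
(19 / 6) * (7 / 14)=19 / 12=1.58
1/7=0.14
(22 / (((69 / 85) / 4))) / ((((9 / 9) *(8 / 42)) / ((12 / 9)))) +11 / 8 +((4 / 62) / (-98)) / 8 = 159357893 / 209622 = 760.22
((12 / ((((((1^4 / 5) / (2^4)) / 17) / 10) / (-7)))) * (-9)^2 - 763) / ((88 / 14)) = -647746141 / 44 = -14721503.20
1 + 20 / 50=7 / 5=1.40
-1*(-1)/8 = 1/8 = 0.12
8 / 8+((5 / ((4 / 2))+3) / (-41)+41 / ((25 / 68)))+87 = 408741 / 2050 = 199.39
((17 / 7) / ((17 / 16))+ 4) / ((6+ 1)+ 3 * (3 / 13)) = 143 / 175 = 0.82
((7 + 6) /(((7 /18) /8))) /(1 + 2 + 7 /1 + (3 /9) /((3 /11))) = 16848 /707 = 23.83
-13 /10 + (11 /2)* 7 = 186 /5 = 37.20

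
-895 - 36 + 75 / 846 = -262517 / 282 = -930.91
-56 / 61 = -0.92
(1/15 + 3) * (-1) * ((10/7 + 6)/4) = -598/105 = -5.70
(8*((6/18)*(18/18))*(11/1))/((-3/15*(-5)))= 88/3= 29.33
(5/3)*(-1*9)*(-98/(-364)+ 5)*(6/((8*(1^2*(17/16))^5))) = -808058880/18458141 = -43.78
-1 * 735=-735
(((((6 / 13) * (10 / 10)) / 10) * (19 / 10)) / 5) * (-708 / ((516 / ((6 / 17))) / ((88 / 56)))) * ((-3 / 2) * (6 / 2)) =998811 / 16630250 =0.06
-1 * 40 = -40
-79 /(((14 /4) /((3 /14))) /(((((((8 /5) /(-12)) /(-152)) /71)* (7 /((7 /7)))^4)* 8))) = -7742 /6745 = -1.15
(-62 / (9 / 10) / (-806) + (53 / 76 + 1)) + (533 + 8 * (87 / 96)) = 1204939 / 2223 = 542.03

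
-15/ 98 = -0.15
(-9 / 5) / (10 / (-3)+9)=-27 / 85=-0.32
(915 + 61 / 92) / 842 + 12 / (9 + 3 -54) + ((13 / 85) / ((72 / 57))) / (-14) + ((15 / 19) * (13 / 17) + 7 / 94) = 1.47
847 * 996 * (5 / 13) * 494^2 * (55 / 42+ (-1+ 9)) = 737141336360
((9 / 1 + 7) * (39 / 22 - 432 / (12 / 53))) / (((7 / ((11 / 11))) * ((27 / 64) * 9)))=-1022464 / 891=-1147.55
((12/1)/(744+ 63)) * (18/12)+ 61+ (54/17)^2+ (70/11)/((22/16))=712463979/9406661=75.74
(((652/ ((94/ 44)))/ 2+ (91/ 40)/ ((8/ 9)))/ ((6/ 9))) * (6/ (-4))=-21001797/ 60160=-349.10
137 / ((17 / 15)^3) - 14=80.11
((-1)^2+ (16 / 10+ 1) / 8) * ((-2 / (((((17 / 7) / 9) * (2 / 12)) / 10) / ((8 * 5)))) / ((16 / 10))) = -250425 / 17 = -14730.88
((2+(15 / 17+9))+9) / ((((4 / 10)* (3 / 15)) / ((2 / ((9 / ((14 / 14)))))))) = 8875 / 153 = 58.01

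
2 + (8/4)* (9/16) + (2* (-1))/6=2.79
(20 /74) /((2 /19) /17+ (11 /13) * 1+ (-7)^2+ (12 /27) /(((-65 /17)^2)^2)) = 259458834375 /47860132984567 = 0.01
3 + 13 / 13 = 4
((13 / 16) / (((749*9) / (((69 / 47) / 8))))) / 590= 0.00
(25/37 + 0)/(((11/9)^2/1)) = 2025/4477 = 0.45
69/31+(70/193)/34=227474/101711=2.24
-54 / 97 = -0.56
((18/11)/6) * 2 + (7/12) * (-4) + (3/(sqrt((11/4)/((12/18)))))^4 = 1079/363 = 2.97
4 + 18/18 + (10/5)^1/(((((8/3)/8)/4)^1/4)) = 101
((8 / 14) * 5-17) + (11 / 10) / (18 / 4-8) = -506 / 35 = -14.46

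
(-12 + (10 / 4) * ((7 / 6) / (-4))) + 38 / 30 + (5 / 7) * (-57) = -52.18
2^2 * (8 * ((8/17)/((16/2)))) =32/17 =1.88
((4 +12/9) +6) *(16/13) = 544/39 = 13.95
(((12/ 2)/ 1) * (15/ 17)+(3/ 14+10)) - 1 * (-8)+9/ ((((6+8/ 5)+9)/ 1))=475095/ 19754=24.05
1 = 1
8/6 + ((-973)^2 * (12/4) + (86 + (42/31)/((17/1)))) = 4490473847/1581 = 2840274.41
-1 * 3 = -3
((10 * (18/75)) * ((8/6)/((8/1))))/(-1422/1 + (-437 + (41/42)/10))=-168/780739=-0.00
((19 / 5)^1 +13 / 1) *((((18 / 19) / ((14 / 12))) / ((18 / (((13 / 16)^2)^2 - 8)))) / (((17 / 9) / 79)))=-3172157073 / 13230080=-239.77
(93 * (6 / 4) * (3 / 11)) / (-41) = -837 / 902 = -0.93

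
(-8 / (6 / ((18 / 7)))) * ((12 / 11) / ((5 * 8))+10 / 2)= -948 / 55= -17.24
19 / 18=1.06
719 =719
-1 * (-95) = 95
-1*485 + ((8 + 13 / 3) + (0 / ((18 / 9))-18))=-1472 / 3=-490.67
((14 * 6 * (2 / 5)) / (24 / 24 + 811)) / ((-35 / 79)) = -474 / 5075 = -0.09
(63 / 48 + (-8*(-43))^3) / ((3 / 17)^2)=188231874485 / 144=1307165795.03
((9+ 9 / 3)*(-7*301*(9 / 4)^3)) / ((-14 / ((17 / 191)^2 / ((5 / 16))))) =190244943 / 364810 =521.49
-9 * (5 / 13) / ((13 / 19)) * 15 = -12825 / 169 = -75.89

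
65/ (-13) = -5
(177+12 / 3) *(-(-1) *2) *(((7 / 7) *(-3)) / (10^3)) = -543 / 500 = -1.09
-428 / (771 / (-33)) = 4708 / 257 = 18.32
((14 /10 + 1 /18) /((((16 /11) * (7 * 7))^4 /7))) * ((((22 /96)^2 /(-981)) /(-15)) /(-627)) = -0.00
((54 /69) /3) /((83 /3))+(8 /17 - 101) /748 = -3033593 /24274844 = -0.12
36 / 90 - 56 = -278 / 5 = -55.60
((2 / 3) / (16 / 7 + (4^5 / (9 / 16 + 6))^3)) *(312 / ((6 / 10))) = 25081875 / 274878072319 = 0.00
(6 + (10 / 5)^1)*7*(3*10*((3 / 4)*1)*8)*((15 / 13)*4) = 604800 / 13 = 46523.08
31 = 31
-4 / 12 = -1 / 3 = -0.33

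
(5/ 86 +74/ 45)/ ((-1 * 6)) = -6589/ 23220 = -0.28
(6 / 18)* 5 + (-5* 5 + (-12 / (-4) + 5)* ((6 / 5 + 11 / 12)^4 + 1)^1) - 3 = 230444641 / 1620000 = 142.25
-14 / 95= -0.15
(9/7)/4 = 9/28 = 0.32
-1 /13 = -0.08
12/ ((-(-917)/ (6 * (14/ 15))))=48/ 655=0.07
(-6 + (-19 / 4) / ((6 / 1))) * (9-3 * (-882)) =-144255 / 8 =-18031.88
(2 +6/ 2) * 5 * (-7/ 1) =-175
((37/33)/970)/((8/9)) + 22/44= 42791/85360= 0.50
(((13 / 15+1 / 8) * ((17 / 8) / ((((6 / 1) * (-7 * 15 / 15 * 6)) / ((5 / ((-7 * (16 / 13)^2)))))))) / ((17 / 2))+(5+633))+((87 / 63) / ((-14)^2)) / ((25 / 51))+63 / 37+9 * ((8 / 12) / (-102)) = 3052437605976373 / 4771978444800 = 639.66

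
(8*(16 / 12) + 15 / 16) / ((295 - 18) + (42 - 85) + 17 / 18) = 1671 / 33832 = 0.05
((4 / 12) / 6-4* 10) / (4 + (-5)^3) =719 / 2178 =0.33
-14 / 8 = -7 / 4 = -1.75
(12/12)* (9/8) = 9/8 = 1.12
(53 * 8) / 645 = 424 / 645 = 0.66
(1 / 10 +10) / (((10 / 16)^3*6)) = 12928 / 1875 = 6.89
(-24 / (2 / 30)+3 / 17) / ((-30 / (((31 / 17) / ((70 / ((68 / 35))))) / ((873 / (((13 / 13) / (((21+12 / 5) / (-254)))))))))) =-16055086 / 2127086325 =-0.01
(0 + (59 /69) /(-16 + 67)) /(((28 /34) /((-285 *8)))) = -22420 /483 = -46.42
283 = 283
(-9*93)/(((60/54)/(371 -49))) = -242562.60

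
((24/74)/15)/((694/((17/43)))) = 34/2760385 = 0.00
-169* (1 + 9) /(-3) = 1690 /3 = 563.33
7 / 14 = 1 / 2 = 0.50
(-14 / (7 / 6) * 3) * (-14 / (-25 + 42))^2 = -7056 / 289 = -24.42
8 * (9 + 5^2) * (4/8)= 136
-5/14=-0.36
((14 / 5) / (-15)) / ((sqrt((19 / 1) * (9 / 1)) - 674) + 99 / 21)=343 * sqrt(19) / 274260575 + 45913 / 164556345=0.00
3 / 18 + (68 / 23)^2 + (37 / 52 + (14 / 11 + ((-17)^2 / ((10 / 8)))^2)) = 53464.33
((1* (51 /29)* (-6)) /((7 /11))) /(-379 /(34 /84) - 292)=28611 /2119523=0.01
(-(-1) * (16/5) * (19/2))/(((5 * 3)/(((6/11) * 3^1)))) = 912/275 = 3.32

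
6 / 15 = 2 / 5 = 0.40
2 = 2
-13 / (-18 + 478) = -13 / 460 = -0.03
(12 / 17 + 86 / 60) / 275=1091 / 140250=0.01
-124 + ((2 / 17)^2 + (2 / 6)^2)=-322199 / 2601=-123.88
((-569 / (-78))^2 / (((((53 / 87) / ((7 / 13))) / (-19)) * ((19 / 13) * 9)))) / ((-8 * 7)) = 9389069 / 7738848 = 1.21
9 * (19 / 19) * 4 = 36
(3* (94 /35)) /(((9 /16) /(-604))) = -908416 /105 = -8651.58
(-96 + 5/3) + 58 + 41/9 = -286/9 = -31.78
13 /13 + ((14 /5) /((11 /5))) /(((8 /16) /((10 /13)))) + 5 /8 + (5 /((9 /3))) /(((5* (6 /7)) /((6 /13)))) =12913 /3432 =3.76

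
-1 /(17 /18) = -18 /17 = -1.06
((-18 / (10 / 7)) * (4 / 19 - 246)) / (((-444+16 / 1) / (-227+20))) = 1497.82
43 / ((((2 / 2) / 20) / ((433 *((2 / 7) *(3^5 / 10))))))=2585381.14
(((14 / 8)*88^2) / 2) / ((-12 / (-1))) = 1694 / 3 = 564.67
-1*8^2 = -64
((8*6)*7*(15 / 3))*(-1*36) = -60480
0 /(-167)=0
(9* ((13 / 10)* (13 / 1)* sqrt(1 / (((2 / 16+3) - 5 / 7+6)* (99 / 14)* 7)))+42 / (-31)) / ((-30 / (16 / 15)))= 112 / 2325 - 2704* sqrt(36267) / 1942875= -0.22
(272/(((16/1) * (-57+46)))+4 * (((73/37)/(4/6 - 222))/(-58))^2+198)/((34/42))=23036137626007695/94924257596608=242.68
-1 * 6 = -6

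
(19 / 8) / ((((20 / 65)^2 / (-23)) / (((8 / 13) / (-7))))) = 5681 / 112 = 50.72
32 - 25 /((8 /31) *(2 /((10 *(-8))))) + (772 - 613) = 4066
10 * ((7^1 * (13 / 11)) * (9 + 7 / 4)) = 19565 / 22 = 889.32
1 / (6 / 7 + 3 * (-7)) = -7 / 141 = -0.05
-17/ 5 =-3.40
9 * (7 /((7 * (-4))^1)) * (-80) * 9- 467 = 1153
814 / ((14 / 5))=2035 / 7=290.71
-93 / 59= -1.58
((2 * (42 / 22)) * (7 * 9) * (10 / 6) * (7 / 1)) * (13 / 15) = 26754 / 11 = 2432.18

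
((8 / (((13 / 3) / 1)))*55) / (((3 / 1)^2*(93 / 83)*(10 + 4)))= 18260 / 25389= 0.72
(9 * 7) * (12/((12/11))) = 693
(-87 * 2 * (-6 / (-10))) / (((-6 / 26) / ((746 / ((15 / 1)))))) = 562484 / 25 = 22499.36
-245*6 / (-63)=70 / 3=23.33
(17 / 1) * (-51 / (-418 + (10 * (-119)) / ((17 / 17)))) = 289 / 536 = 0.54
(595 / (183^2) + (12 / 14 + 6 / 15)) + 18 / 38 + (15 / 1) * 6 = 2043258164 / 22270185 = 91.75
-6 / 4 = -3 / 2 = -1.50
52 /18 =26 /9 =2.89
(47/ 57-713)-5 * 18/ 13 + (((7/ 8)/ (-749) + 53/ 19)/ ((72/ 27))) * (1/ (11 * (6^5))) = -34679815004447/ 48226793472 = -719.10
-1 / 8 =-0.12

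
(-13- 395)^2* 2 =332928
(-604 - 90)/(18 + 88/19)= -6593/215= -30.67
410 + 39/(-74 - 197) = 111071/271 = 409.86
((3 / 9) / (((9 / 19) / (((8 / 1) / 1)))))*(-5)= -760 / 27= -28.15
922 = 922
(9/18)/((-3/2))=-1/3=-0.33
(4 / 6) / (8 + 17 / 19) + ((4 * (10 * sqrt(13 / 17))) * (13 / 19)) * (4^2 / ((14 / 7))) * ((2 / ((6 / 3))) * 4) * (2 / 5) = 38 / 507 + 6656 * sqrt(221) / 323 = 306.42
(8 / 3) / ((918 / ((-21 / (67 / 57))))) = -532 / 10251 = -0.05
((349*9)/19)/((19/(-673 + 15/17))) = -35889066/6137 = -5847.98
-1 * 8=-8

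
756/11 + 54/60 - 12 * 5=1059/110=9.63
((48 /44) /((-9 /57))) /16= -19 /44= -0.43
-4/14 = -2/7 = -0.29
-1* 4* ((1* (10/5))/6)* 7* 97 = -2716/3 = -905.33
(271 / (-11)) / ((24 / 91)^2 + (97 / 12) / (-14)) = 53859624 / 1110197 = 48.51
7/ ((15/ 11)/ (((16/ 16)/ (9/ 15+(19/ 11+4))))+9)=847/ 2133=0.40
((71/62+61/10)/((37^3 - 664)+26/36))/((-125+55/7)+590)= 10107/32975006125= 0.00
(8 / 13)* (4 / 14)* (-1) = -16 / 91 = -0.18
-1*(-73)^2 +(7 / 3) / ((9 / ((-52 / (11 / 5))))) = -1584533 / 297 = -5335.13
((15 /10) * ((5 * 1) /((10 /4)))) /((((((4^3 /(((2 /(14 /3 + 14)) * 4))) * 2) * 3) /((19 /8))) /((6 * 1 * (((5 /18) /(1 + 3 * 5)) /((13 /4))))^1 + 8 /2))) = 11951 /372736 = 0.03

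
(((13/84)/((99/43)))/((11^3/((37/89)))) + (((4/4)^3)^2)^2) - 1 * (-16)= 16746806431/985105044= 17.00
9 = 9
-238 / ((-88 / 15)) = 1785 / 44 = 40.57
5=5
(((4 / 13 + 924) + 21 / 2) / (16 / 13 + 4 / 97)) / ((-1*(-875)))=471517 / 561400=0.84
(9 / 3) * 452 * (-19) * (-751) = 19348764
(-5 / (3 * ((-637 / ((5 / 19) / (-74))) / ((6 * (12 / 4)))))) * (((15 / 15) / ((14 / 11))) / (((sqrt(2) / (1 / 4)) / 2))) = -825 * sqrt(2) / 25077416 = -0.00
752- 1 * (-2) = 754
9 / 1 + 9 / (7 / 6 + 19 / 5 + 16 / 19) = 34929 / 3311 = 10.55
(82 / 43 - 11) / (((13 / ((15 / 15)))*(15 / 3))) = -391 / 2795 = -0.14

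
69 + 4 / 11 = 763 / 11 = 69.36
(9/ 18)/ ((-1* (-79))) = 1/ 158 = 0.01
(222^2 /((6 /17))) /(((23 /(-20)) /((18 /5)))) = -10053936 /23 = -437127.65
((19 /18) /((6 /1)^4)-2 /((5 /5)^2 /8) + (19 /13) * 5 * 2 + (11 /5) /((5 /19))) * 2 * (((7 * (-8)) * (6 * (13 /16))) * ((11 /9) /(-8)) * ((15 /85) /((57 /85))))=4072587827 /26593920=153.14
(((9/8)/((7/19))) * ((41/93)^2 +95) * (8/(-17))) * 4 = -62573536/114359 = -547.17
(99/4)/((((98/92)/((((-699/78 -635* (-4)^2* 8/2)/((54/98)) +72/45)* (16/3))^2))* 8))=7538708296576044148/16769025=449561515745.61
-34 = -34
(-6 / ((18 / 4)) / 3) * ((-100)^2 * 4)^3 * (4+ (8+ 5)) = -483555555555555.56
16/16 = 1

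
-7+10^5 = 99993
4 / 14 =2 / 7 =0.29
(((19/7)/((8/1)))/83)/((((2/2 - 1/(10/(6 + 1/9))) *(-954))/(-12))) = 57/431102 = 0.00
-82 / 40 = -41 / 20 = -2.05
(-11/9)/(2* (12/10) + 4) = -55/288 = -0.19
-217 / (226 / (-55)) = 11935 / 226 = 52.81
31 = 31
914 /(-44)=-457 /22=-20.77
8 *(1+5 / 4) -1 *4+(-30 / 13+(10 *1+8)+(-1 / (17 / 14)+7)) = 7927 / 221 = 35.87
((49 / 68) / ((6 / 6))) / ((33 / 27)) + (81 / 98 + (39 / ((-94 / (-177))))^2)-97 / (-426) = 23257627083230 / 4311347271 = 5394.51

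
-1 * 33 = -33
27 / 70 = 0.39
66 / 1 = 66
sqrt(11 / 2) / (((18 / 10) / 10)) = 25 * sqrt(22) / 9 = 13.03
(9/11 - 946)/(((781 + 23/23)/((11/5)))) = -2.66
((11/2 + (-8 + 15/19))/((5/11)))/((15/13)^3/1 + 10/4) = -0.93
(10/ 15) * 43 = 86/ 3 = 28.67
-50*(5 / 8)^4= -15625 / 2048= -7.63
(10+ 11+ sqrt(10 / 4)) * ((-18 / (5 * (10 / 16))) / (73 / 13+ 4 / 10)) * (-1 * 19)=17784 * sqrt(10) / 1955+ 746928 / 1955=410.83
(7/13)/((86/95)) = 665/1118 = 0.59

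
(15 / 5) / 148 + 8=1187 / 148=8.02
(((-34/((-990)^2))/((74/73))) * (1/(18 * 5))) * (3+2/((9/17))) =-75701/29373597000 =-0.00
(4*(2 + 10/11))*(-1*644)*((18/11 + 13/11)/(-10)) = 1277696/605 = 2111.89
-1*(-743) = 743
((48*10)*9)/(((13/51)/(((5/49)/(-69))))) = -367200/14651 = -25.06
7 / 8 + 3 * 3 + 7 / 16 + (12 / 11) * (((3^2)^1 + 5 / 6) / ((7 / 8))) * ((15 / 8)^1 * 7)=30135 / 176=171.22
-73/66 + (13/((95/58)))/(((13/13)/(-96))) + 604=-997199/6270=-159.04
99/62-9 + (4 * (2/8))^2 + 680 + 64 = 45731/62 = 737.60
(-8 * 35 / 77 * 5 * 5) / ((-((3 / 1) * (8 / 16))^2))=4000 / 99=40.40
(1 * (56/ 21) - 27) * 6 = -146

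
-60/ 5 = -12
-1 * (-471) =471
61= 61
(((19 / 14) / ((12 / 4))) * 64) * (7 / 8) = 76 / 3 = 25.33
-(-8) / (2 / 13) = 52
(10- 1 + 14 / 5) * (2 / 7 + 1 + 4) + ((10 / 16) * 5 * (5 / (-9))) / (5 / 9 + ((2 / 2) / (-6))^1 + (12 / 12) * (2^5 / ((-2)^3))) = 114391 / 1820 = 62.85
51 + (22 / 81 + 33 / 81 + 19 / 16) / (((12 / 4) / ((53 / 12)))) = 2507663 / 46656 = 53.75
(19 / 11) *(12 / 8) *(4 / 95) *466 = 2796 / 55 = 50.84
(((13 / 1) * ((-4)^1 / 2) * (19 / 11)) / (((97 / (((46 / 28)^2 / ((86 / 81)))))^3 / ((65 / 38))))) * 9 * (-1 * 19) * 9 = 102309839066966852295 / 48080774605850280448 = 2.13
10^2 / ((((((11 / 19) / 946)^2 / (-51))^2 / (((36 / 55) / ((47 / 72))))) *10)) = 96119953900807578624 / 517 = 185918672922258372.58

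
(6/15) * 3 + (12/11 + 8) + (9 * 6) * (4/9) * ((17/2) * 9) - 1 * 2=101436/55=1844.29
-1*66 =-66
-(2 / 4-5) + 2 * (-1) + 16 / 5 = 57 / 10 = 5.70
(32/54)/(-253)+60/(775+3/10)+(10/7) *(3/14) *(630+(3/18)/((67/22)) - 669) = -2059835026804/173870119269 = -11.85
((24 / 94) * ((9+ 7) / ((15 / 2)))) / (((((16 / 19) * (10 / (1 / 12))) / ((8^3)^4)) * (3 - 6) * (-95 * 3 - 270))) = 1305670057984 / 5869125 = 222464.18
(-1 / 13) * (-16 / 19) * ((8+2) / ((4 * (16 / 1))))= 5 / 494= 0.01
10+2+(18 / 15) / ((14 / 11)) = 453 / 35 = 12.94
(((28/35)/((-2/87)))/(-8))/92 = 87/1840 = 0.05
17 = 17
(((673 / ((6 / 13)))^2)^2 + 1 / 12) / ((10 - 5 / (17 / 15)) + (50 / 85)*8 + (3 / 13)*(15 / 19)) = 24602517010800367691 / 57011040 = 431539523060.80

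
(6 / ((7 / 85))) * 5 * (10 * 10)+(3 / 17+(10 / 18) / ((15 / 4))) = 117046043 / 3213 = 36428.90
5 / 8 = 0.62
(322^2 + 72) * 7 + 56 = 726348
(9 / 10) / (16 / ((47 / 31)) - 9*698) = -423 / 2947580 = -0.00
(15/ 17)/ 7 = 15/ 119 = 0.13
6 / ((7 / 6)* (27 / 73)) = 292 / 21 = 13.90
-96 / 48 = -2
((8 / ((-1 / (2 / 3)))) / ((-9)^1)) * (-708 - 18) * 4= -15488 / 9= -1720.89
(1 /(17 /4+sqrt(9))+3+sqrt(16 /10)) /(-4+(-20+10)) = -13 /58 - sqrt(10) /35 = -0.31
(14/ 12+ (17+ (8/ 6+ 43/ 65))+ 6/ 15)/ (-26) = -2673/ 3380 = -0.79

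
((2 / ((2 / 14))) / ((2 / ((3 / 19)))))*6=126 / 19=6.63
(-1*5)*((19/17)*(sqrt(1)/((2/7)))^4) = -228095/272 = -838.58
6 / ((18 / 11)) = 11 / 3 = 3.67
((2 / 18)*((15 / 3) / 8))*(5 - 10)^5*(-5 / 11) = 78125 / 792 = 98.64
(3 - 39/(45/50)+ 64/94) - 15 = -7706/141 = -54.65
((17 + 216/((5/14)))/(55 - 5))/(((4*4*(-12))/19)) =-1.23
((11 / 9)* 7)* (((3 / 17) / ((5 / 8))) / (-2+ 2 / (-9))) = -462 / 425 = -1.09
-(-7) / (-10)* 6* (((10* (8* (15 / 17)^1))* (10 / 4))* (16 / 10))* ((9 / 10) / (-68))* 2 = 9072 / 289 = 31.39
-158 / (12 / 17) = -223.83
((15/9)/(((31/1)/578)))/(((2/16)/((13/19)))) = 300560/1767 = 170.10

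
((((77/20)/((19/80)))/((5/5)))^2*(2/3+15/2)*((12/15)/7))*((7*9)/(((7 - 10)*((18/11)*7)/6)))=-14609056/5415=-2697.89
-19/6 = -3.17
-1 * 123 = -123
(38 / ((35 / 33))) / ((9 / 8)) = 3344 / 105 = 31.85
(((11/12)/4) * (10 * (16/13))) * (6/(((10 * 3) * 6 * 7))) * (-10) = -110/819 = -0.13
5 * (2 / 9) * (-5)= -50 / 9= -5.56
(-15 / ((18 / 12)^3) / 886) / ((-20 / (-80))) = -80 / 3987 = -0.02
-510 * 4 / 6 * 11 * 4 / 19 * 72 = -1077120 / 19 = -56690.53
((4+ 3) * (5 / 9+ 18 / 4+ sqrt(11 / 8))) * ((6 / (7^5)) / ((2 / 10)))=15 * sqrt(22) / 4802+ 65 / 1029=0.08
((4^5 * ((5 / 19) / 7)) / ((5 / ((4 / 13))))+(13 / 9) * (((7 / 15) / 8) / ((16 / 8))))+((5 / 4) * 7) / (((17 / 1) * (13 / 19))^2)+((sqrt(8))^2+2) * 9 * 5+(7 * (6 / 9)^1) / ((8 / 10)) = 6430554963643 / 14031042480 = 458.31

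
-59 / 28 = -2.11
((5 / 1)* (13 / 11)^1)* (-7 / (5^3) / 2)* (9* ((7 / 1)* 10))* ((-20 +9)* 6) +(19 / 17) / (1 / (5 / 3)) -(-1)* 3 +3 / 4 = 7022917 / 1020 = 6885.21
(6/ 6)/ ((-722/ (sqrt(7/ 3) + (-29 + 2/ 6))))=43/ 1083 - sqrt(21)/ 2166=0.04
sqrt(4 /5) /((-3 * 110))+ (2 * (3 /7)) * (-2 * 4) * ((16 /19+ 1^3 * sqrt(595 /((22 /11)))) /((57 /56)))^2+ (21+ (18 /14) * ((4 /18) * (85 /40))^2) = -256481559071 /131363568- 114688 * sqrt(1190) /20577- sqrt(5) /825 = -2144.73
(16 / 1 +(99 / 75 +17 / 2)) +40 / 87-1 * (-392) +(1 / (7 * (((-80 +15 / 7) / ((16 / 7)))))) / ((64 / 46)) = 694140733 / 1659525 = 418.28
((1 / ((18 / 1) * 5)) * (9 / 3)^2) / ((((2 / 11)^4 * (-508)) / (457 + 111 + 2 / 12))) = -49911169 / 487680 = -102.34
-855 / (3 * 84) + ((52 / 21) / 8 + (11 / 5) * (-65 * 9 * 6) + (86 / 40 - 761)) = -127259 / 15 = -8483.93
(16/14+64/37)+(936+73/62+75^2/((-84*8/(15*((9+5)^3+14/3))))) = -344177.14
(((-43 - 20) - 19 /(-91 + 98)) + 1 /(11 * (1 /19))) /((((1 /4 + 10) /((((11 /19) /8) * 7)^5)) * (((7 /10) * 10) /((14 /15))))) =-173199033007 /6237392424960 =-0.03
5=5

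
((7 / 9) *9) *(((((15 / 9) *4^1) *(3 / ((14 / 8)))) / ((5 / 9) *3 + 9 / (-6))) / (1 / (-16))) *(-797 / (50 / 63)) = 38562048 / 5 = 7712409.60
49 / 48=1.02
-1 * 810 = -810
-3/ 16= -0.19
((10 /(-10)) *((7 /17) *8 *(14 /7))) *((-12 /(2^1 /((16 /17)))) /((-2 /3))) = -16128 /289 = -55.81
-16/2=-8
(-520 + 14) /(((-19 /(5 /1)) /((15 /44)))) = 1725 /38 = 45.39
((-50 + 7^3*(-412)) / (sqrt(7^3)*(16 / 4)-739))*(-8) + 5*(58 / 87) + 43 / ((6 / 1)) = -553386097 / 360422-10555328*sqrt(7) / 180211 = -1690.35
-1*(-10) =10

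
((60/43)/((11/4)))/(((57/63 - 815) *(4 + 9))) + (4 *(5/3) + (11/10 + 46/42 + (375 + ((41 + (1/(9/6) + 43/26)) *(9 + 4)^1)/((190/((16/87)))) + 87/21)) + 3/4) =3551529009387077/9122863129380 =389.30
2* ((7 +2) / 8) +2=4.25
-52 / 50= -26 / 25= -1.04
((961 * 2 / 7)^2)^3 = 50410418162467184704 / 117649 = 428481484436477.87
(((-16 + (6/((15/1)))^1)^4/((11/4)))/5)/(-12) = -12338352/34375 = -358.93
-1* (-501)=501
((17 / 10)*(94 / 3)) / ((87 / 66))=17578 / 435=40.41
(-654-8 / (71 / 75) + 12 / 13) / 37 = -610590 / 34151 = -17.88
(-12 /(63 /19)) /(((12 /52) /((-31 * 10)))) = 306280 /63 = 4861.59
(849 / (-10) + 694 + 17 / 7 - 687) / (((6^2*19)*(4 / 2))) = -587 / 10640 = -0.06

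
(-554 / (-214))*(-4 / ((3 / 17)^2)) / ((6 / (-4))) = 640424 / 2889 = 221.68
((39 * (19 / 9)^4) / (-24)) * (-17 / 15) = 28800941 / 787320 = 36.58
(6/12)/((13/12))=6/13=0.46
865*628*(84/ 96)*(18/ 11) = 8555715/ 11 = 777792.27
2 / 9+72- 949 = -7891 / 9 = -876.78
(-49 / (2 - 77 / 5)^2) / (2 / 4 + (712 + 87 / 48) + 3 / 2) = -19600 / 51412517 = -0.00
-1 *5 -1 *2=-7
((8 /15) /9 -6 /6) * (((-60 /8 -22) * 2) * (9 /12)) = 7493 /180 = 41.63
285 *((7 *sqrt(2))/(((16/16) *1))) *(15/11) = 29925 *sqrt(2)/11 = 3847.30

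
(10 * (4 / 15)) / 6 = 4 / 9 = 0.44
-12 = -12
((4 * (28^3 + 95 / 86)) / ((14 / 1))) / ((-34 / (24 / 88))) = -5663901 / 112574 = -50.31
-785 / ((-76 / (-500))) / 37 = -98125 / 703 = -139.58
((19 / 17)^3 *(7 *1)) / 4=48013 / 19652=2.44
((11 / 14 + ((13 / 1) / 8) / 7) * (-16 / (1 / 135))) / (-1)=15390 / 7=2198.57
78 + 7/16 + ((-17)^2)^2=1337591/16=83599.44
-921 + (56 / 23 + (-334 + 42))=-1210.57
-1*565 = -565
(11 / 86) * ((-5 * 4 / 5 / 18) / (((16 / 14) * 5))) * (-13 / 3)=1001 / 46440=0.02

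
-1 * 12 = -12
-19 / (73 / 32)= -608 / 73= -8.33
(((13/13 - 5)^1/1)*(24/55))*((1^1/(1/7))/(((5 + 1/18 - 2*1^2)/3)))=-36288/3025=-12.00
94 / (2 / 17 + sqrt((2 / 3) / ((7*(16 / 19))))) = -536928 / 4819 + 54332*sqrt(798) / 4819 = 207.07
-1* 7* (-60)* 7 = 2940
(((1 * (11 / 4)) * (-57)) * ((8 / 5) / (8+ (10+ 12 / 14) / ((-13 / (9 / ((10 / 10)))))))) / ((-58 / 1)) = 5187 / 580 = 8.94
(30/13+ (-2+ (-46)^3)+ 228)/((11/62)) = -78268800/143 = -547334.27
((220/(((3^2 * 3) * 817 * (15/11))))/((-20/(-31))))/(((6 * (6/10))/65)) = 243815/1191186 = 0.20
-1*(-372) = 372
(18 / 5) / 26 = 9 / 65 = 0.14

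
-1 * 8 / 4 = -2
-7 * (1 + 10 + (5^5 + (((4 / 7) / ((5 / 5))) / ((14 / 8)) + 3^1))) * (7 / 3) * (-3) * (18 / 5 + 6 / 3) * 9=38764404 / 5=7752880.80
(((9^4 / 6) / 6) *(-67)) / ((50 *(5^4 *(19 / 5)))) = -48843 / 475000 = -0.10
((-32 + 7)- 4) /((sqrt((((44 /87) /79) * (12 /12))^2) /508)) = -25313259 /11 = -2301205.36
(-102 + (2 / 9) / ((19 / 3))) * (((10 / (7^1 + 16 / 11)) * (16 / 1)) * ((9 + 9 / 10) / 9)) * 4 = -45008128 / 5301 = -8490.50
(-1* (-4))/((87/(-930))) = -1240/29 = -42.76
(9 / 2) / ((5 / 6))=27 / 5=5.40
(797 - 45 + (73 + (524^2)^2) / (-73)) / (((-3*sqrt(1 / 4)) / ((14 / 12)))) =175914491557 / 219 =803262518.53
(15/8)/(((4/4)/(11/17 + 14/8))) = 2445/544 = 4.49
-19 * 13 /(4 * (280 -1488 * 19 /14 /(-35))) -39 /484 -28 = -1131787291 /40044224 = -28.26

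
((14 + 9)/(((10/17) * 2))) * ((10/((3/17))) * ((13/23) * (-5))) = -18785/6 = -3130.83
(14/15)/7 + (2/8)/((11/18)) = 179/330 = 0.54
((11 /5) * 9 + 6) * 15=387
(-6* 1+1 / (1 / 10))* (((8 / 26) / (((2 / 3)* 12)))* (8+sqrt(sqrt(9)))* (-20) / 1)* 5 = -1600 / 13 -200* sqrt(3) / 13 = -149.72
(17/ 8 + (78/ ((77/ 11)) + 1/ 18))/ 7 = 1.90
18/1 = 18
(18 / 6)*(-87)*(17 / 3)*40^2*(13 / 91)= -338057.14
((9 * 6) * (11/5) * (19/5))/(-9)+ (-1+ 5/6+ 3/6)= -3737/75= -49.83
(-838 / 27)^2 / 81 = 702244 / 59049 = 11.89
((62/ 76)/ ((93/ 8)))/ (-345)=-0.00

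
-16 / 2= -8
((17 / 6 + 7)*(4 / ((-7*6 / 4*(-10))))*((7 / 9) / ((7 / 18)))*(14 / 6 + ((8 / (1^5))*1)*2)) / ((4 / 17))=11033 / 189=58.38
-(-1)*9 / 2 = 9 / 2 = 4.50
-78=-78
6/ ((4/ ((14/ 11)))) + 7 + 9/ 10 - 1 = 969/ 110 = 8.81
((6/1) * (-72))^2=186624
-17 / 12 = -1.42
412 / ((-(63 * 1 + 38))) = -412 / 101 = -4.08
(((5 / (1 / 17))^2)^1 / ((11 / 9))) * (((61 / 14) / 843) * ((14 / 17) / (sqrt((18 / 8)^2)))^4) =0.55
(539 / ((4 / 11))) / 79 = 18.76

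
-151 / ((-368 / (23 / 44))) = 151 / 704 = 0.21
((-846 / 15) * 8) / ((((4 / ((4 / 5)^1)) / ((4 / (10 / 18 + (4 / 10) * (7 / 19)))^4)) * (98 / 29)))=-179007617802700800 / 6392841957649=-28001.26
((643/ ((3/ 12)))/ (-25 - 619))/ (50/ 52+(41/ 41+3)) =-16718/ 20769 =-0.80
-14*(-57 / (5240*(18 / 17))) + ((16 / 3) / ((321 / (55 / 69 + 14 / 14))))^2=3348217918823 / 23135667959160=0.14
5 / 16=0.31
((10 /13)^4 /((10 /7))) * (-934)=-6538000 /28561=-228.91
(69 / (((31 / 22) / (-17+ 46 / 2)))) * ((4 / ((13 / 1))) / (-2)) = -18216 / 403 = -45.20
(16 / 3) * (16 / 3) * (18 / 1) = 512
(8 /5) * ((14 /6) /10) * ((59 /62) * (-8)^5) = -27066368 /2325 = -11641.45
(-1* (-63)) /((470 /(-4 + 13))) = 567 /470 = 1.21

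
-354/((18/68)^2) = -136408/27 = -5052.15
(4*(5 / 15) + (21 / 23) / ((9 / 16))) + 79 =1885 / 23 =81.96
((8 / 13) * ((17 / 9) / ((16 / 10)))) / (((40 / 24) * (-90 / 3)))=-17 / 1170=-0.01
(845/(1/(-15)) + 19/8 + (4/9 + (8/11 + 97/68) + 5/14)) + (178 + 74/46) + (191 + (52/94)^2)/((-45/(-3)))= -59747063364005/4788458136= -12477.31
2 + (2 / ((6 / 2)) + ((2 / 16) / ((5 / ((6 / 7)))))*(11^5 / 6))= 485393 / 840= 577.85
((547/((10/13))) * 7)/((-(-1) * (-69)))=-49777/690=-72.14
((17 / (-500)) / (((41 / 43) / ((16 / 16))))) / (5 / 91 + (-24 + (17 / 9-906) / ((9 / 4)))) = 5388201 / 64336523500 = 0.00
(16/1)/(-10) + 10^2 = 492/5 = 98.40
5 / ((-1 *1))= -5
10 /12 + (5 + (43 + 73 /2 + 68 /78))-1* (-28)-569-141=-23236 /39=-595.79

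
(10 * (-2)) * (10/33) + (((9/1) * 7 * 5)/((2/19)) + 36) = 199481/66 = 3022.44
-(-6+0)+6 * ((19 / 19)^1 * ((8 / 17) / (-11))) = 1074 / 187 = 5.74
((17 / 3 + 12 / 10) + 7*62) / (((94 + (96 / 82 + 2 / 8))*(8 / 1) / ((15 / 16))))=271133 / 500768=0.54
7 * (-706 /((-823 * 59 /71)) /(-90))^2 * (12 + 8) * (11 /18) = 96735711226 /8594116297605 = 0.01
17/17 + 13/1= 14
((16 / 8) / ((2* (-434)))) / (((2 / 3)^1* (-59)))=3 / 51212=0.00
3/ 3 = 1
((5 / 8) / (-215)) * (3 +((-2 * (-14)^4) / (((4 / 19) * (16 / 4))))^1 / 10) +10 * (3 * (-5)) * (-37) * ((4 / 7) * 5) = 47809807 / 3010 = 15883.66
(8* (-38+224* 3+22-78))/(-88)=-578/11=-52.55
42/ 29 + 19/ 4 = 719/ 116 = 6.20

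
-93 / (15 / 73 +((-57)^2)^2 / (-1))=2263 / 256862686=0.00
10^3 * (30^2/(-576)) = -1562.50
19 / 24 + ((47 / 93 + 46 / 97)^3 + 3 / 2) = 18979605722809 / 5872919330088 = 3.23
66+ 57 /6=151 /2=75.50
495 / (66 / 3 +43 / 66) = 6534 / 299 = 21.85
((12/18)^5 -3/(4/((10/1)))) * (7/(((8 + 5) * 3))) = -25067/18954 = -1.32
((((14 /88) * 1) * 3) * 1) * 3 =63 /44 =1.43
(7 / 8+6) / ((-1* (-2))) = 55 / 16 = 3.44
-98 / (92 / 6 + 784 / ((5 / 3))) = -735 / 3643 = -0.20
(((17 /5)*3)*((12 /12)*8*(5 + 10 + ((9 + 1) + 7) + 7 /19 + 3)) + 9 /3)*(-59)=-16193199 /95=-170454.73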